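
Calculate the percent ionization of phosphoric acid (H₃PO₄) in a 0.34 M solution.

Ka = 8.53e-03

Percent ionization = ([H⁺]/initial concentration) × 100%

Using Ka equilibrium: x² + Ka×x - Ka×C = 0. Solving: [H⁺] = 4.9757e-02. Percent = (4.9757e-02/0.34) × 100

Percent ionization = 14.6%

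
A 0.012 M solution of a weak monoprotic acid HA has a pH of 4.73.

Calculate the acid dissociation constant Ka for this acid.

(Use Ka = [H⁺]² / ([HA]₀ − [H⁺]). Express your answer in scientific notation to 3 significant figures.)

[H⁺] = 10^(−pH) = 10^(−4.73) = 1.862e-05 M. For HA ⇌ H⁺ + A⁻, Ka = [H⁺][A⁻]/[HA] = [H⁺]² / ([HA]₀ − [H⁺]) = (1.862e-05)² / (0.012 − 1.862e-05) = 2.89e-08.

K_a = 2.89e-08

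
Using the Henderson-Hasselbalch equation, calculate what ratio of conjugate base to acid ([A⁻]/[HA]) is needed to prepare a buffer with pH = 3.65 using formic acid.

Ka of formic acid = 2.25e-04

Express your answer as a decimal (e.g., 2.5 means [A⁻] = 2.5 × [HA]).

pKa = -log(2.25e-04) = 3.6478. pH = pKa + log([A⁻]/[HA]), so log([A⁻]/[HA]) = pH − pKa = 3.65 − 3.6478 = 0.0022. [A⁻]/[HA] = 10^(0.0022) = 1.01

[A⁻]/[HA] = 1.01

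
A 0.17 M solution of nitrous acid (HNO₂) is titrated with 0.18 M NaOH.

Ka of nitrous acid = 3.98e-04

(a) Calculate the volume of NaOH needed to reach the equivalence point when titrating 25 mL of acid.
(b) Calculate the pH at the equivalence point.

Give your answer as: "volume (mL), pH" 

moles acid = 0.17 × 25/1000 = 0.00425 mol; V_base = moles/0.18 × 1000 = 23.6 mL. At equivalence only the conjugate base is present: [A⁻] = 0.00425/0.049 = 8.7429e-02 M. Kb = Kw/Ka = 2.51e-11; [OH⁻] = √(Kb × [A⁻]) = 1.4821e-06; pOH = 5.83; pH = 14 - pOH = 8.17.

V = 23.6 mL, pH = 8.17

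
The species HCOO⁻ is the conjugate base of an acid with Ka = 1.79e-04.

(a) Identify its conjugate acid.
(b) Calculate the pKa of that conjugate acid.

(a) The conjugate acid is formed by adding one H⁺ to HCOO⁻, giving HCOOH. (b) pKa = -log(Ka) = -log(1.79e-04) = 3.75.

Conjugate acid: HCOOH; pK_a = 3.75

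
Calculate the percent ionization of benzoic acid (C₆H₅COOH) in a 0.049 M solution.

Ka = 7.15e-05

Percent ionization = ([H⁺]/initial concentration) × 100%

Using Ka equilibrium: x² + Ka×x - Ka×C = 0. Solving: [H⁺] = 1.8364e-03. Percent = (1.8364e-03/0.049) × 100

Percent ionization = 3.75%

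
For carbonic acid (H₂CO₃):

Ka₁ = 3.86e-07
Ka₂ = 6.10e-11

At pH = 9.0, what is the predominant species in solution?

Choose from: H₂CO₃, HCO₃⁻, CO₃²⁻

pKa₁ = 6.41, pKa₂ = 10.21. For a polyprotic acid the predominant species crosses at each pKa: below pKa_n the protonated form dominates, above it the deprotonated form does. At pH = 9.0, the predominant species is HCO₃⁻.

HCO₃⁻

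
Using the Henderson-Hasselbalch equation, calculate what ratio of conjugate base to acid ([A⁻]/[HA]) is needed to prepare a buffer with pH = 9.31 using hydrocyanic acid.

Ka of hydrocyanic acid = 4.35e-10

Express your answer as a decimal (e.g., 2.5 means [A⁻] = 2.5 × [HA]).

pKa = -log(4.35e-10) = 9.3615. pH = pKa + log([A⁻]/[HA]), so log([A⁻]/[HA]) = pH − pKa = 9.31 − 9.3615 = -0.0515. [A⁻]/[HA] = 10^(-0.0515) = 0.888

[A⁻]/[HA] = 0.888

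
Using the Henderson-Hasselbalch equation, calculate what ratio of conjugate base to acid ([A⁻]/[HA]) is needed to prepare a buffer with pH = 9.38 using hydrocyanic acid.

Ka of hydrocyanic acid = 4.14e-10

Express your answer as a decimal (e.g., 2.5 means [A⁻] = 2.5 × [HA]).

pKa = -log(4.14e-10) = 9.3830. pH = pKa + log([A⁻]/[HA]), so log([A⁻]/[HA]) = pH − pKa = 9.38 − 9.3830 = -0.0030. [A⁻]/[HA] = 10^(-0.0030) = 0.993

[A⁻]/[HA] = 0.993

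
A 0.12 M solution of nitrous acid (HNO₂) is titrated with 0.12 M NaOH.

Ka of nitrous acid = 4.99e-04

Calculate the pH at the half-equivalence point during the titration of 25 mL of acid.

At half-equivalence [HA] = [A⁻], so Henderson-Hasselbalch gives pH = pKa = -log(4.99e-04) = 3.30.

pH = pKa = 3.30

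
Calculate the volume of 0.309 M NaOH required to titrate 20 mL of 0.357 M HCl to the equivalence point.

At equivalence: moles acid = moles base. moles HCl = 0.357 × 20/1000 = 0.00714 mol. V_base = moles / 0.309 × 1000 = 23.1 mL.

V_{base} = 23.1 mL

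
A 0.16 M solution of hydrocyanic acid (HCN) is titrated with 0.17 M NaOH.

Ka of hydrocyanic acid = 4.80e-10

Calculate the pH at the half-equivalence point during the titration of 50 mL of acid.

At half-equivalence [HA] = [A⁻], so Henderson-Hasselbalch gives pH = pKa = -log(4.80e-10) = 9.32.

pH = pKa = 9.32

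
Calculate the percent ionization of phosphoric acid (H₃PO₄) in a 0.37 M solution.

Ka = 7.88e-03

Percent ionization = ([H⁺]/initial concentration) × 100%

Using Ka equilibrium: x² + Ka×x - Ka×C = 0. Solving: [H⁺] = 5.0200e-02. Percent = (5.0200e-02/0.37) × 100

Percent ionization = 13.6%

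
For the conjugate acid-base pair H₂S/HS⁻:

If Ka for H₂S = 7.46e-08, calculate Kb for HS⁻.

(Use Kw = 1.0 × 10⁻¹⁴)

For a conjugate pair Ka × Kb = Kw, so Kb = Kw/Ka = 1.0 × 10⁻¹⁴ / 7.46e-08 = 1.34e-07.

K_b = 1.34e-07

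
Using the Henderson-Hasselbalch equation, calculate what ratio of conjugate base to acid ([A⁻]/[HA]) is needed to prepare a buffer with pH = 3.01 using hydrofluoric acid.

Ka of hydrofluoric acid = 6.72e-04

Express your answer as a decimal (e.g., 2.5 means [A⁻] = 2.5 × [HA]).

pKa = -log(6.72e-04) = 3.1726. pH = pKa + log([A⁻]/[HA]), so log([A⁻]/[HA]) = pH − pKa = 3.01 − 3.1726 = -0.1626. [A⁻]/[HA] = 10^(-0.1626) = 0.688

[A⁻]/[HA] = 0.688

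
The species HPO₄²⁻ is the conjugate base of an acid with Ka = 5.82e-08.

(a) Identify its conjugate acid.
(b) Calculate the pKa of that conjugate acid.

(a) The conjugate acid is formed by adding one H⁺ to HPO₄²⁻, giving H₂PO₄⁻. (b) pKa = -log(Ka) = -log(5.82e-08) = 7.24.

Conjugate acid: H₂PO₄⁻; pK_a = 7.24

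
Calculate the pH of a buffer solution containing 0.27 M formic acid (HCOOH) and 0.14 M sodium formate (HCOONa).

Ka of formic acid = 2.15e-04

pKa = -log(2.15e-04) = 3.67. pH = pKa + log([A⁻]/[HA]) = 3.67 + log(0.14/0.27)

pH = 3.38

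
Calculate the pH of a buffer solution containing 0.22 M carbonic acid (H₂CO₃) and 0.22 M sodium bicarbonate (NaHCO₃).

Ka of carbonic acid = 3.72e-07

pKa = -log(3.72e-07) = 6.43. pH = pKa + log([A⁻]/[HA]) = 6.43 + log(0.22/0.22)

pH = 6.43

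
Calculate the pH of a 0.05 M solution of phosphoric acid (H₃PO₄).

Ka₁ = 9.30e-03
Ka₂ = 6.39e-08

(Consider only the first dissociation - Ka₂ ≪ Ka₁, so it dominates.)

First dissociation dominates. From Ka₁ = [H⁺][HA⁻]/[H₂A], x² + Ka₁·x − Ka₁·C = 0 with C = 0.05 M and Ka₁ = 9.30e-03. Solving: [H⁺] = (−Ka₁ + √(Ka₁² + 4·Ka₁·C)) / 2 = 1.7410e-02 M. pH = -log(1.7410e-02) = 1.76.

pH = 1.76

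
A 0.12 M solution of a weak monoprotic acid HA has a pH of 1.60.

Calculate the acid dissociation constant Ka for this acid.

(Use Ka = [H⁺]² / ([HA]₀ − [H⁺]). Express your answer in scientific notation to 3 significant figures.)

[H⁺] = 10^(−pH) = 10^(−1.60) = 2.512e-02 M. For HA ⇌ H⁺ + A⁻, Ka = [H⁺][A⁻]/[HA] = [H⁺]² / ([HA]₀ − [H⁺]) = (2.512e-02)² / (0.12 − 2.512e-02) = 6.65e-03.

K_a = 6.65e-03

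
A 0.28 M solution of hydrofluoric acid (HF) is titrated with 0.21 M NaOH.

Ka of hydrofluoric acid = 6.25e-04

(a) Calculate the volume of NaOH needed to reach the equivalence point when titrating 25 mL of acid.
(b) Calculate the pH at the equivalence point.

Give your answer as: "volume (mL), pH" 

moles acid = 0.28 × 25/1000 = 0.007 mol; V_base = moles/0.21 × 1000 = 33.3 mL. At equivalence only the conjugate base is present: [A⁻] = 0.007/0.058 = 1.2000e-01 M. Kb = Kw/Ka = 1.60e-11; [OH⁻] = √(Kb × [A⁻]) = 1.3856e-06; pOH = 5.86; pH = 14 - pOH = 8.14.

V = 33.3 mL, pH = 8.14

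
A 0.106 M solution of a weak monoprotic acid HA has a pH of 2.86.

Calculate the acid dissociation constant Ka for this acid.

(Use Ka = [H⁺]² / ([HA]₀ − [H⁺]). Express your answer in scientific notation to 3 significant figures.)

[H⁺] = 10^(−pH) = 10^(−2.86) = 1.380e-03 M. For HA ⇌ H⁺ + A⁻, Ka = [H⁺][A⁻]/[HA] = [H⁺]² / ([HA]₀ − [H⁺]) = (1.380e-03)² / (0.106 − 1.380e-03) = 1.82e-05.

K_a = 1.82e-05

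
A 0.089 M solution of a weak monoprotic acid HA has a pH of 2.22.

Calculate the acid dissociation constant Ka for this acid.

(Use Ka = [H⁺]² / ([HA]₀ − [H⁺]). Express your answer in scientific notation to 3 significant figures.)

[H⁺] = 10^(−pH) = 10^(−2.22) = 6.026e-03 M. For HA ⇌ H⁺ + A⁻, Ka = [H⁺][A⁻]/[HA] = [H⁺]² / ([HA]₀ − [H⁺]) = (6.026e-03)² / (0.089 − 6.026e-03) = 4.38e-04.

K_a = 4.38e-04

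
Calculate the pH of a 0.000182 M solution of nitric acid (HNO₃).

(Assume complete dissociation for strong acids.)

[H⁺] = 0.000182 M for strong acid. pH = -log[H⁺] = -log(0.000182)

pH = 3.74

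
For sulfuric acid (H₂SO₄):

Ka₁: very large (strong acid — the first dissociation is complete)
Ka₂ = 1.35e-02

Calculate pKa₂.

pKa₂ = -log(Ka₂) = -log(1.35e-02) = 1.87.

pK_{a2} = 1.87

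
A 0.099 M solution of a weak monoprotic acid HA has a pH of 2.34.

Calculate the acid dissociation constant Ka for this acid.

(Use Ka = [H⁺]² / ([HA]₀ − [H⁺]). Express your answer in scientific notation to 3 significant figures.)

[H⁺] = 10^(−pH) = 10^(−2.34) = 4.571e-03 M. For HA ⇌ H⁺ + A⁻, Ka = [H⁺][A⁻]/[HA] = [H⁺]² / ([HA]₀ − [H⁺]) = (4.571e-03)² / (0.099 − 4.571e-03) = 2.21e-04.

K_a = 2.21e-04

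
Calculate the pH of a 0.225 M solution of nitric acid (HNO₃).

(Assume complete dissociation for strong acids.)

[H⁺] = 0.225 M for strong acid. pH = -log[H⁺] = -log(0.225)

pH = 0.65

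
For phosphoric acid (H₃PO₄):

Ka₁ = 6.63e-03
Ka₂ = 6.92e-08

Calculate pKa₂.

pKa₂ = -log(Ka₂) = -log(6.92e-08) = 7.16.

pK_{a2} = 7.16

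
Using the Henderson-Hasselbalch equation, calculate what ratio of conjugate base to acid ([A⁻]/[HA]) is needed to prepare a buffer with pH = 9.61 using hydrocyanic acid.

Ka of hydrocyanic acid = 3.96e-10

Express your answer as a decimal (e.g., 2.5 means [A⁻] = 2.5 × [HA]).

pKa = -log(3.96e-10) = 9.4023. pH = pKa + log([A⁻]/[HA]), so log([A⁻]/[HA]) = pH − pKa = 9.61 − 9.4023 = 0.2077. [A⁻]/[HA] = 10^(0.2077) = 1.61

[A⁻]/[HA] = 1.61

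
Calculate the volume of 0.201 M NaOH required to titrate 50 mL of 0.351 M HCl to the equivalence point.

At equivalence: moles acid = moles base. moles HCl = 0.351 × 50/1000 = 0.01755 mol. V_base = moles / 0.201 × 1000 = 87.3 mL.

V_{base} = 87.3 mL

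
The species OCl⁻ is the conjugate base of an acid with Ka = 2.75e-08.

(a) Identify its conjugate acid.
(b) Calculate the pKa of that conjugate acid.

(a) The conjugate acid is formed by adding one H⁺ to OCl⁻, giving HOCl. (b) pKa = -log(Ka) = -log(2.75e-08) = 7.56.

Conjugate acid: HOCl; pK_a = 7.56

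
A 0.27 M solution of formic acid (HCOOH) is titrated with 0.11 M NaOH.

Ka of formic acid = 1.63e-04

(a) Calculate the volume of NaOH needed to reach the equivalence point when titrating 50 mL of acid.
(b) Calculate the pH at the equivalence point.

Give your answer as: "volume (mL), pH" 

moles acid = 0.27 × 50/1000 = 0.0135 mol; V_base = moles/0.11 × 1000 = 122.7 mL. At equivalence only the conjugate base is present: [A⁻] = 0.0135/0.173 = 7.8158e-02 M. Kb = Kw/Ka = 6.13e-11; [OH⁻] = √(Kb × [A⁻]) = 2.1897e-06; pOH = 5.66; pH = 14 - pOH = 8.34.

V = 122.7 mL, pH = 8.34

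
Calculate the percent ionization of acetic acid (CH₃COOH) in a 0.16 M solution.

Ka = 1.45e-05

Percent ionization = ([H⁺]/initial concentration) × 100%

Using Ka equilibrium: x² + Ka×x - Ka×C = 0. Solving: [H⁺] = 1.5159e-03. Percent = (1.5159e-03/0.16) × 100

Percent ionization = 0.947%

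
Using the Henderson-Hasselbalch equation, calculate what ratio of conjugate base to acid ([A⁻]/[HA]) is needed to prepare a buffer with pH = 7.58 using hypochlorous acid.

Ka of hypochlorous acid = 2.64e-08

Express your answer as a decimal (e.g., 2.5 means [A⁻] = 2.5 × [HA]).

pKa = -log(2.64e-08) = 7.5784. pH = pKa + log([A⁻]/[HA]), so log([A⁻]/[HA]) = pH − pKa = 7.58 − 7.5784 = 0.0016. [A⁻]/[HA] = 10^(0.0016) = 1.00

[A⁻]/[HA] = 1.00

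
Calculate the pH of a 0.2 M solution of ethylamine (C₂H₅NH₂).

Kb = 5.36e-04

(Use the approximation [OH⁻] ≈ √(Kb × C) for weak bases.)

[OH⁻] = √(Kb × C) = √(5.36e-04 × 0.2) = 1.0354e-02. pOH = 1.98, pH = 14 - pOH

pH = 12.02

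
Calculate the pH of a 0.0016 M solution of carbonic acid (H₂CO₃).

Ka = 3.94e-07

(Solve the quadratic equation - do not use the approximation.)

x² + Ka×x - Ka×C = 0. Using quadratic formula: [H⁺] = 2.4912e-05

pH = 4.60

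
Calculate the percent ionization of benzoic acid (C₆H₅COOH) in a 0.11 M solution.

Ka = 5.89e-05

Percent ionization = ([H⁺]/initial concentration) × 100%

Using Ka equilibrium: x² + Ka×x - Ka×C = 0. Solving: [H⁺] = 2.5161e-03. Percent = (2.5161e-03/0.11) × 100

Percent ionization = 2.29%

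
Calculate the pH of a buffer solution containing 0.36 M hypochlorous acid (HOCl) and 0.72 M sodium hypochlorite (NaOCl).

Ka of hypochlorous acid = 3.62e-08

pKa = -log(3.62e-08) = 7.44. pH = pKa + log([A⁻]/[HA]) = 7.44 + log(0.72/0.36)

pH = 7.74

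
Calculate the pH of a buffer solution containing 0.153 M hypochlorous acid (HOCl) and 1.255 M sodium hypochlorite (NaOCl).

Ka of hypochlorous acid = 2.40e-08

pKa = -log(2.40e-08) = 7.62. pH = pKa + log([A⁻]/[HA]) = 7.62 + log(1.255/0.153)

pH = 8.53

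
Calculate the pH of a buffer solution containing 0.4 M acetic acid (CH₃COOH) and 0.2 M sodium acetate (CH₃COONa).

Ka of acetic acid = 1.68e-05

pKa = -log(1.68e-05) = 4.77. pH = pKa + log([A⁻]/[HA]) = 4.77 + log(0.2/0.4)

pH = 4.47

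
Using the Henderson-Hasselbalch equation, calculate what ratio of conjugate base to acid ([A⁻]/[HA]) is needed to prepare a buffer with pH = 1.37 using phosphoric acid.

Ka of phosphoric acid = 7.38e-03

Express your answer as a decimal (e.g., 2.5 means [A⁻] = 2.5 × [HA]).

pKa = -log(7.38e-03) = 2.1319. pH = pKa + log([A⁻]/[HA]), so log([A⁻]/[HA]) = pH − pKa = 1.37 − 2.1319 = -0.7619. [A⁻]/[HA] = 10^(-0.7619) = 0.173

[A⁻]/[HA] = 0.173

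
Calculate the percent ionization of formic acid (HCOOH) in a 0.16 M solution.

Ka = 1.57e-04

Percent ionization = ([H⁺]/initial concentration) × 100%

Using Ka equilibrium: x² + Ka×x - Ka×C = 0. Solving: [H⁺] = 4.9341e-03. Percent = (4.9341e-03/0.16) × 100

Percent ionization = 3.08%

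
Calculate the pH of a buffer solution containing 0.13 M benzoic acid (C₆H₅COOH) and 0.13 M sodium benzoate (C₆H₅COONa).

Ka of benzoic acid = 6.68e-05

pKa = -log(6.68e-05) = 4.18. pH = pKa + log([A⁻]/[HA]) = 4.18 + log(0.13/0.13)

pH = 4.18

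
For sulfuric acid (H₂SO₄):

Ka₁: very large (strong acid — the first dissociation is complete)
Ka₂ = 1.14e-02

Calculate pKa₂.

pKa₂ = -log(Ka₂) = -log(1.14e-02) = 1.94.

pK_{a2} = 1.94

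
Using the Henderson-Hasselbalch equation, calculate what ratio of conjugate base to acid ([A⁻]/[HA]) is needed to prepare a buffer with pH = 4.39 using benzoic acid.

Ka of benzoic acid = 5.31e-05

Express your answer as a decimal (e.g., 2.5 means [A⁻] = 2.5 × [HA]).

pKa = -log(5.31e-05) = 4.2749. pH = pKa + log([A⁻]/[HA]), so log([A⁻]/[HA]) = pH − pKa = 4.39 − 4.2749 = 0.1151. [A⁻]/[HA] = 10^(0.1151) = 1.30

[A⁻]/[HA] = 1.30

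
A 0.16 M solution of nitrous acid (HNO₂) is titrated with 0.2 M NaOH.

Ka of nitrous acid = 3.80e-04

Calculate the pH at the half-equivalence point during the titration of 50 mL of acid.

At half-equivalence [HA] = [A⁻], so Henderson-Hasselbalch gives pH = pKa = -log(3.80e-04) = 3.42.

pH = pKa = 3.42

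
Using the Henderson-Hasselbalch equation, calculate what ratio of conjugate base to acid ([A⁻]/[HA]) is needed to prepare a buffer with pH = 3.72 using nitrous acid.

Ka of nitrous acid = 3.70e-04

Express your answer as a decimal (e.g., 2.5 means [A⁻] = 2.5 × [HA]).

pKa = -log(3.70e-04) = 3.4318. pH = pKa + log([A⁻]/[HA]), so log([A⁻]/[HA]) = pH − pKa = 3.72 − 3.4318 = 0.2882. [A⁻]/[HA] = 10^(0.2882) = 1.94

[A⁻]/[HA] = 1.94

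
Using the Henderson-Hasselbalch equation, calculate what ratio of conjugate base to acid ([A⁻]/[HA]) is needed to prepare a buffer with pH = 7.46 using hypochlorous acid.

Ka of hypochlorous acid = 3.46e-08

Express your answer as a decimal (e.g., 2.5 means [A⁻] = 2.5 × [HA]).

pKa = -log(3.46e-08) = 7.4609. pH = pKa + log([A⁻]/[HA]), so log([A⁻]/[HA]) = pH − pKa = 7.46 − 7.4609 = -0.0009. [A⁻]/[HA] = 10^(-0.0009) = 0.998

[A⁻]/[HA] = 0.998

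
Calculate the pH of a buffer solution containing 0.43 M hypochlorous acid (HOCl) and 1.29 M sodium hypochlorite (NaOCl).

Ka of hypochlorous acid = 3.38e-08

pKa = -log(3.38e-08) = 7.47. pH = pKa + log([A⁻]/[HA]) = 7.47 + log(1.29/0.43)

pH = 7.95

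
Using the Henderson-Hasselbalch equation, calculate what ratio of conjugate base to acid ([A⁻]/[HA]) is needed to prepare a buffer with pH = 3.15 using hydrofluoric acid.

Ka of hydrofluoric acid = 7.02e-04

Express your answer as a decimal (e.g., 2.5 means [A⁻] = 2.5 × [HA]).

pKa = -log(7.02e-04) = 3.1537. pH = pKa + log([A⁻]/[HA]), so log([A⁻]/[HA]) = pH − pKa = 3.15 − 3.1537 = -0.0037. [A⁻]/[HA] = 10^(-0.0037) = 0.992

[A⁻]/[HA] = 0.992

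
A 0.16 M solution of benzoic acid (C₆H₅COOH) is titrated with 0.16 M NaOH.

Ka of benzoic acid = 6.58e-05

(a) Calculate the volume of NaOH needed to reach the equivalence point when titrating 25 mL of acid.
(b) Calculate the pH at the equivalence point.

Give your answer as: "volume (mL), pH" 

moles acid = 0.16 × 25/1000 = 0.004 mol; V_base = moles/0.16 × 1000 = 25.0 mL. At equivalence only the conjugate base is present: [A⁻] = 0.004/0.050 = 8.0000e-02 M. Kb = Kw/Ka = 1.52e-10; [OH⁻] = √(Kb × [A⁻]) = 3.4868e-06; pOH = 5.46; pH = 14 - pOH = 8.54.

V = 25.0 mL, pH = 8.54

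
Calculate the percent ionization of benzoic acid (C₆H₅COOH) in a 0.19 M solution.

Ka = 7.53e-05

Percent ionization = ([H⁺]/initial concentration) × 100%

Using Ka equilibrium: x² + Ka×x - Ka×C = 0. Solving: [H⁺] = 3.7450e-03. Percent = (3.7450e-03/0.19) × 100

Percent ionization = 1.97%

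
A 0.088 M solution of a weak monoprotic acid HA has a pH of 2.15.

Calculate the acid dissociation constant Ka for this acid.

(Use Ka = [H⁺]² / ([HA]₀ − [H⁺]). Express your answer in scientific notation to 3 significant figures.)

[H⁺] = 10^(−pH) = 10^(−2.15) = 7.079e-03 M. For HA ⇌ H⁺ + A⁻, Ka = [H⁺][A⁻]/[HA] = [H⁺]² / ([HA]₀ − [H⁺]) = (7.079e-03)² / (0.088 − 7.079e-03) = 6.19e-04.

K_a = 6.19e-04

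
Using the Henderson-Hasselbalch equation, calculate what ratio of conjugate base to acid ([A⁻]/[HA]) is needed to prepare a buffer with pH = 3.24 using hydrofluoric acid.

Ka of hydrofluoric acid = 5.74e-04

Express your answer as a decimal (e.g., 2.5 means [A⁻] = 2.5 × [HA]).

pKa = -log(5.74e-04) = 3.2411. pH = pKa + log([A⁻]/[HA]), so log([A⁻]/[HA]) = pH − pKa = 3.24 − 3.2411 = -0.0011. [A⁻]/[HA] = 10^(-0.0011) = 0.997

[A⁻]/[HA] = 0.997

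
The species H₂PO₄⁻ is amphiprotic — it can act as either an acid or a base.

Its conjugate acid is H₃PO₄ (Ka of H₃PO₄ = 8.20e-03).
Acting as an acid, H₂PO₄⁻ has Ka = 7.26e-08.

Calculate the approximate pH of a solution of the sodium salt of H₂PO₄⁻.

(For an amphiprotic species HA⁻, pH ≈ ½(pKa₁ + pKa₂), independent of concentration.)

pKa₁ = -log(8.20e-03) = 2.09; pKa₂ = -log(7.26e-08) = 7.14. For an amphiprotic species, pH ≈ ½(pKa₁ + pKa₂) = ½(2.09 + 7.14) = 4.61.

pH = 4.61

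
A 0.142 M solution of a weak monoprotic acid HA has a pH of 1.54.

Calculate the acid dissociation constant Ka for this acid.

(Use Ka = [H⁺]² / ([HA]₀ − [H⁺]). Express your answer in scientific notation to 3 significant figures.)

[H⁺] = 10^(−pH) = 10^(−1.54) = 2.884e-02 M. For HA ⇌ H⁺ + A⁻, Ka = [H⁺][A⁻]/[HA] = [H⁺]² / ([HA]₀ − [H⁺]) = (2.884e-02)² / (0.142 − 2.884e-02) = 7.35e-03.

K_a = 7.35e-03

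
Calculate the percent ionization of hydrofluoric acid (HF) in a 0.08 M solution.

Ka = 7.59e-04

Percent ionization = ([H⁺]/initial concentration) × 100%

Using Ka equilibrium: x² + Ka×x - Ka×C = 0. Solving: [H⁺] = 7.4220e-03. Percent = (7.4220e-03/0.08) × 100

Percent ionization = 9.28%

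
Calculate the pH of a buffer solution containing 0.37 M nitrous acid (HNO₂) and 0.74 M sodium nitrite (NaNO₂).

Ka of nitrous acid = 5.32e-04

pKa = -log(5.32e-04) = 3.27. pH = pKa + log([A⁻]/[HA]) = 3.27 + log(0.74/0.37)

pH = 3.58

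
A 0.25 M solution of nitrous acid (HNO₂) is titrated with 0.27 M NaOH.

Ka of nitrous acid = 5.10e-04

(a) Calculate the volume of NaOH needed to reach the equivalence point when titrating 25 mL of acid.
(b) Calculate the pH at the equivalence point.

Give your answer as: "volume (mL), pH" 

moles acid = 0.25 × 25/1000 = 0.00625 mol; V_base = moles/0.27 × 1000 = 23.1 mL. At equivalence only the conjugate base is present: [A⁻] = 0.00625/0.048 = 1.2981e-01 M. Kb = Kw/Ka = 1.96e-11; [OH⁻] = √(Kb × [A⁻]) = 1.5954e-06; pOH = 5.80; pH = 14 - pOH = 8.20.

V = 23.1 mL, pH = 8.20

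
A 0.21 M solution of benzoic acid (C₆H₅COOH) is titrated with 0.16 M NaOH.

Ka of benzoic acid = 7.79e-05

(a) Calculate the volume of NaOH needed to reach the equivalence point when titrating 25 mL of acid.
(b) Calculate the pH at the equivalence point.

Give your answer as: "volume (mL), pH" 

moles acid = 0.21 × 25/1000 = 0.00525 mol; V_base = moles/0.16 × 1000 = 32.8 mL. At equivalence only the conjugate base is present: [A⁻] = 0.00525/0.058 = 9.0811e-02 M. Kb = Kw/Ka = 1.28e-10; [OH⁻] = √(Kb × [A⁻]) = 3.4143e-06; pOH = 5.47; pH = 14 - pOH = 8.53.

V = 32.8 mL, pH = 8.53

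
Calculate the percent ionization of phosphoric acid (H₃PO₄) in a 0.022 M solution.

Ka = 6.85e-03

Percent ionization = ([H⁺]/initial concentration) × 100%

Using Ka equilibrium: x² + Ka×x - Ka×C = 0. Solving: [H⁺] = 9.3198e-03. Percent = (9.3198e-03/0.022) × 100

Percent ionization = 42.4%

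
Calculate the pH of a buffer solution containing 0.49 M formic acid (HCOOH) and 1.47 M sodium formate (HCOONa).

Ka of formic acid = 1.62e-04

pKa = -log(1.62e-04) = 3.79. pH = pKa + log([A⁻]/[HA]) = 3.79 + log(1.47/0.49)

pH = 4.27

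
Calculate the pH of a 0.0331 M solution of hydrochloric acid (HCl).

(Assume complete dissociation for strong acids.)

[H⁺] = 0.0331 M for strong acid. pH = -log[H⁺] = -log(0.0331)

pH = 1.48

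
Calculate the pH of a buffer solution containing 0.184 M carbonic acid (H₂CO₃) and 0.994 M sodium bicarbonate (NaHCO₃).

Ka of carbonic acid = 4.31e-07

pKa = -log(4.31e-07) = 6.37. pH = pKa + log([A⁻]/[HA]) = 6.37 + log(0.994/0.184)

pH = 7.10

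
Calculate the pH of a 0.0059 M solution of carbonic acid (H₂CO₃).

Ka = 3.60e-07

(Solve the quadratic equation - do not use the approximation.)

x² + Ka×x - Ka×C = 0. Using quadratic formula: [H⁺] = 4.5907e-05

pH = 4.34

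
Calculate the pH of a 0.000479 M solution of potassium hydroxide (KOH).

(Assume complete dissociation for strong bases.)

[OH⁻] = 0.000479 M for strong base. pOH = -log[OH⁻] = 3.32, pH = 14 - pOH

pH = 10.68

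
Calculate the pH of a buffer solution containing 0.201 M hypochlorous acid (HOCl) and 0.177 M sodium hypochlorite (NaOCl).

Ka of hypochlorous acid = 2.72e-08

pKa = -log(2.72e-08) = 7.57. pH = pKa + log([A⁻]/[HA]) = 7.57 + log(0.177/0.201)

pH = 7.51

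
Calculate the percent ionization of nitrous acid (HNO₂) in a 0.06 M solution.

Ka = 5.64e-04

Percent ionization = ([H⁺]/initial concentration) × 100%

Using Ka equilibrium: x² + Ka×x - Ka×C = 0. Solving: [H⁺] = 5.5420e-03. Percent = (5.5420e-03/0.06) × 100

Percent ionization = 9.24%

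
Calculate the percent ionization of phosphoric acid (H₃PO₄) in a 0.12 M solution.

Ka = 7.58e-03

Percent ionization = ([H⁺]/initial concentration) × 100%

Using Ka equilibrium: x² + Ka×x - Ka×C = 0. Solving: [H⁺] = 2.6607e-02. Percent = (2.6607e-02/0.12) × 100

Percent ionization = 22.2%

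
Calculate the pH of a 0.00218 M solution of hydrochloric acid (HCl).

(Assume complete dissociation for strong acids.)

[H⁺] = 0.00218 M for strong acid. pH = -log[H⁺] = -log(0.00218)

pH = 2.66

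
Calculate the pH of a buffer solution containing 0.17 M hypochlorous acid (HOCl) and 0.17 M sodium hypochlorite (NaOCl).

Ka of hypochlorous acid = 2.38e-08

pKa = -log(2.38e-08) = 7.62. pH = pKa + log([A⁻]/[HA]) = 7.62 + log(0.17/0.17)

pH = 7.62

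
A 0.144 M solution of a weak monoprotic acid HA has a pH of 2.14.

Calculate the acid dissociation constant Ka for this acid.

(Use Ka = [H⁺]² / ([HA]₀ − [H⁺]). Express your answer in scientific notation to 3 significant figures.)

[H⁺] = 10^(−pH) = 10^(−2.14) = 7.244e-03 M. For HA ⇌ H⁺ + A⁻, Ka = [H⁺][A⁻]/[HA] = [H⁺]² / ([HA]₀ − [H⁺]) = (7.244e-03)² / (0.144 − 7.244e-03) = 3.84e-04.

K_a = 3.84e-04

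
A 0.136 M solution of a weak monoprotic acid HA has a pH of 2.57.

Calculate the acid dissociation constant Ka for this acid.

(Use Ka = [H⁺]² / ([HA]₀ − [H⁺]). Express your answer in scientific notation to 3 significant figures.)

[H⁺] = 10^(−pH) = 10^(−2.57) = 2.692e-03 M. For HA ⇌ H⁺ + A⁻, Ka = [H⁺][A⁻]/[HA] = [H⁺]² / ([HA]₀ − [H⁺]) = (2.692e-03)² / (0.136 − 2.692e-03) = 5.43e-05.

K_a = 5.43e-05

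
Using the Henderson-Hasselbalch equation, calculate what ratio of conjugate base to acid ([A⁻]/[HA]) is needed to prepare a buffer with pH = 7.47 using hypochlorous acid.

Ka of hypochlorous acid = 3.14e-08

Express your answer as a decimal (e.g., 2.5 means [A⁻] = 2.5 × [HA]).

pKa = -log(3.14e-08) = 7.5031. pH = pKa + log([A⁻]/[HA]), so log([A⁻]/[HA]) = pH − pKa = 7.47 − 7.5031 = -0.0331. [A⁻]/[HA] = 10^(-0.0331) = 0.927

[A⁻]/[HA] = 0.927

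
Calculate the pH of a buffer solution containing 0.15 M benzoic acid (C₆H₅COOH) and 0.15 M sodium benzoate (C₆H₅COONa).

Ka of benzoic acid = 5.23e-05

pKa = -log(5.23e-05) = 4.28. pH = pKa + log([A⁻]/[HA]) = 4.28 + log(0.15/0.15)

pH = 4.28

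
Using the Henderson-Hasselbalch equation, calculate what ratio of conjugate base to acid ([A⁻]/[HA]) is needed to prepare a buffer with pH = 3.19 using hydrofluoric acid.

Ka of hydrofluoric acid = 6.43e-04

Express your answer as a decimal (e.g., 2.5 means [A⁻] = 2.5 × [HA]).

pKa = -log(6.43e-04) = 3.1918. pH = pKa + log([A⁻]/[HA]), so log([A⁻]/[HA]) = pH − pKa = 3.19 − 3.1918 = -0.0018. [A⁻]/[HA] = 10^(-0.0018) = 0.996

[A⁻]/[HA] = 0.996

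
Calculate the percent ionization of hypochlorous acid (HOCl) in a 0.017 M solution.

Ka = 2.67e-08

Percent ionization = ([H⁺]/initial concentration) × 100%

Using Ka equilibrium: x² + Ka×x - Ka×C = 0. Solving: [H⁺] = 2.1292e-05. Percent = (2.1292e-05/0.017) × 100

Percent ionization = 0.125%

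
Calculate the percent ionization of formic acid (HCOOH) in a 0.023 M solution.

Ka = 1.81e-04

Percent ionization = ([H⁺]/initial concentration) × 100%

Using Ka equilibrium: x² + Ka×x - Ka×C = 0. Solving: [H⁺] = 1.9518e-03. Percent = (1.9518e-03/0.023) × 100

Percent ionization = 8.49%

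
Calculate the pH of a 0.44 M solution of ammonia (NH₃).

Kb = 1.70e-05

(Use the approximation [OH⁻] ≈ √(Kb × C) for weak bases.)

[OH⁻] = √(Kb × C) = √(1.70e-05 × 0.44) = 2.7350e-03. pOH = 2.56, pH = 14 - pOH

pH = 11.44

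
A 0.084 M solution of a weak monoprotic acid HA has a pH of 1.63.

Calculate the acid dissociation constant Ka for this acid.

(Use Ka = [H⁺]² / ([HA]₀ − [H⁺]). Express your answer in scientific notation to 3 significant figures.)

[H⁺] = 10^(−pH) = 10^(−1.63) = 2.344e-02 M. For HA ⇌ H⁺ + A⁻, Ka = [H⁺][A⁻]/[HA] = [H⁺]² / ([HA]₀ − [H⁺]) = (2.344e-02)² / (0.084 − 2.344e-02) = 9.07e-03.

K_a = 9.07e-03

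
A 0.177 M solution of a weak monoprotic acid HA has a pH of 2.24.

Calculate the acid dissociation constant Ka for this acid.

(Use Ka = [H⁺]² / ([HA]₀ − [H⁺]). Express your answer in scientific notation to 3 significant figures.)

[H⁺] = 10^(−pH) = 10^(−2.24) = 5.754e-03 M. For HA ⇌ H⁺ + A⁻, Ka = [H⁺][A⁻]/[HA] = [H⁺]² / ([HA]₀ − [H⁺]) = (5.754e-03)² / (0.177 − 5.754e-03) = 1.93e-04.

K_a = 1.93e-04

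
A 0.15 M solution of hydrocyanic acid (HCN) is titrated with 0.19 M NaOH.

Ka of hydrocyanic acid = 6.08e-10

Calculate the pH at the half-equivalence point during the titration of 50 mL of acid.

At half-equivalence [HA] = [A⁻], so Henderson-Hasselbalch gives pH = pKa = -log(6.08e-10) = 9.22.

pH = pKa = 9.22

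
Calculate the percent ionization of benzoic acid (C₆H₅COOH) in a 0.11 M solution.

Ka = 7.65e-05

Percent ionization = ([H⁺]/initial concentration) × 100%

Using Ka equilibrium: x² + Ka×x - Ka×C = 0. Solving: [H⁺] = 2.8629e-03. Percent = (2.8629e-03/0.11) × 100

Percent ionization = 2.6%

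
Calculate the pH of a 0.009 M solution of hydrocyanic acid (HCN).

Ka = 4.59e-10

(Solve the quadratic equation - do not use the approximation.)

x² + Ka×x - Ka×C = 0. Using quadratic formula: [H⁺] = 2.0323e-06

pH = 5.69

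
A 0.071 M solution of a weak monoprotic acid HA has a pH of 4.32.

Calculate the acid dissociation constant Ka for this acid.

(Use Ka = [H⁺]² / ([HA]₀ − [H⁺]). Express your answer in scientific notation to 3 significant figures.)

[H⁺] = 10^(−pH) = 10^(−4.32) = 4.786e-05 M. For HA ⇌ H⁺ + A⁻, Ka = [H⁺][A⁻]/[HA] = [H⁺]² / ([HA]₀ − [H⁺]) = (4.786e-05)² / (0.071 − 4.786e-05) = 3.23e-08.

K_a = 3.23e-08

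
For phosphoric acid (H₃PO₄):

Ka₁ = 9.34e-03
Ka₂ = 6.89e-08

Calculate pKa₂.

pKa₂ = -log(Ka₂) = -log(6.89e-08) = 7.16.

pK_{a2} = 7.16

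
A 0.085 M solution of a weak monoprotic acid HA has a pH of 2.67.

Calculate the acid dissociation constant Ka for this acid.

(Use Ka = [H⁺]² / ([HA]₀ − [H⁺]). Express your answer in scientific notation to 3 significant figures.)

[H⁺] = 10^(−pH) = 10^(−2.67) = 2.138e-03 M. For HA ⇌ H⁺ + A⁻, Ka = [H⁺][A⁻]/[HA] = [H⁺]² / ([HA]₀ − [H⁺]) = (2.138e-03)² / (0.085 − 2.138e-03) = 5.52e-05.

K_a = 5.52e-05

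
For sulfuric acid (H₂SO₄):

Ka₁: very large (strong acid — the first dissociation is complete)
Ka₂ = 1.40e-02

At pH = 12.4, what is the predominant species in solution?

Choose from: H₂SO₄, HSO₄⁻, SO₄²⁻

The first dissociation is complete, so H₂SO₄ itself is never the predominant species in water; pKa₂ = -log(1.40e-02) = 1.85. For a polyprotic acid the predominant species crosses at each pKa: below pKa_n the protonated form dominates, above it the deprotonated form does. At pH = 12.4, the predominant species is SO₄²⁻.

SO₄²⁻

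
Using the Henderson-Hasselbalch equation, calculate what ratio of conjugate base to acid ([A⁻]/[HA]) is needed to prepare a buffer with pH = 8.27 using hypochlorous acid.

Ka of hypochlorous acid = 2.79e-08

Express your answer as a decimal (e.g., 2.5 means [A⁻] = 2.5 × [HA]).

pKa = -log(2.79e-08) = 7.5544. pH = pKa + log([A⁻]/[HA]), so log([A⁻]/[HA]) = pH − pKa = 8.27 − 7.5544 = 0.7156. [A⁻]/[HA] = 10^(0.7156) = 5.20

[A⁻]/[HA] = 5.20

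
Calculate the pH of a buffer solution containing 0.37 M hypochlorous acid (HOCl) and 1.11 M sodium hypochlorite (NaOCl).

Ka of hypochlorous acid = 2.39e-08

pKa = -log(2.39e-08) = 7.62. pH = pKa + log([A⁻]/[HA]) = 7.62 + log(1.11/0.37)

pH = 8.10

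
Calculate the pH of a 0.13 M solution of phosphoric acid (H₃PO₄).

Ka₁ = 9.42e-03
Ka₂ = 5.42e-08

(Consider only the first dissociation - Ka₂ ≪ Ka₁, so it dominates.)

First dissociation dominates. From Ka₁ = [H⁺][HA⁻]/[H₂A], x² + Ka₁·x − Ka₁·C = 0 with C = 0.13 M and Ka₁ = 9.42e-03. Solving: [H⁺] = (−Ka₁ + √(Ka₁² + 4·Ka₁·C)) / 2 = 3.0600e-02 M. pH = -log(3.0600e-02) = 1.51.

pH = 1.51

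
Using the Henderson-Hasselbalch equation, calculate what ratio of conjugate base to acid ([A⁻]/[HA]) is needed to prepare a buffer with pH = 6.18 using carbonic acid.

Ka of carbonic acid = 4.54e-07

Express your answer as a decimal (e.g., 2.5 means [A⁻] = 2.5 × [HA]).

pKa = -log(4.54e-07) = 6.3429. pH = pKa + log([A⁻]/[HA]), so log([A⁻]/[HA]) = pH − pKa = 6.18 − 6.3429 = -0.1629. [A⁻]/[HA] = 10^(-0.1629) = 0.687

[A⁻]/[HA] = 0.687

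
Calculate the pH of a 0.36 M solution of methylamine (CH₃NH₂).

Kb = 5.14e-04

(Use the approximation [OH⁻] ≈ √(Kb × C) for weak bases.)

[OH⁻] = √(Kb × C) = √(5.14e-04 × 0.36) = 1.3603e-02. pOH = 1.87, pH = 14 - pOH

pH = 12.13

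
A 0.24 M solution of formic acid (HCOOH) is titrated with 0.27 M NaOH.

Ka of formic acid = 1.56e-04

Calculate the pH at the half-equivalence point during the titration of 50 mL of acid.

At half-equivalence [HA] = [A⁻], so Henderson-Hasselbalch gives pH = pKa = -log(1.56e-04) = 3.81.

pH = pKa = 3.81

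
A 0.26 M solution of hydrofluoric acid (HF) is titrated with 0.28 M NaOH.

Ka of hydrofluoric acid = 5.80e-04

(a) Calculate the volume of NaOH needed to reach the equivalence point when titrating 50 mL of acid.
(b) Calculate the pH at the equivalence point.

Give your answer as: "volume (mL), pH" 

moles acid = 0.26 × 50/1000 = 0.013 mol; V_base = moles/0.28 × 1000 = 46.4 mL. At equivalence only the conjugate base is present: [A⁻] = 0.013/0.096 = 1.3481e-01 M. Kb = Kw/Ka = 1.72e-11; [OH⁻] = √(Kb × [A⁻]) = 1.5246e-06; pOH = 5.82; pH = 14 - pOH = 8.18.

V = 46.4 mL, pH = 8.18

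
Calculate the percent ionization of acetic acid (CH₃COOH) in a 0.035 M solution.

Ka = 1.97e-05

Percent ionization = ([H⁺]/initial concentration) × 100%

Using Ka equilibrium: x² + Ka×x - Ka×C = 0. Solving: [H⁺] = 8.2057e-04. Percent = (8.2057e-04/0.035) × 100

Percent ionization = 2.34%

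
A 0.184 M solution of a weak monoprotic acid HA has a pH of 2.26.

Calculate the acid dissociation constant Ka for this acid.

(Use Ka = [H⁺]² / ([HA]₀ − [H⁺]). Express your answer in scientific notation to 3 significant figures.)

[H⁺] = 10^(−pH) = 10^(−2.26) = 5.495e-03 M. For HA ⇌ H⁺ + A⁻, Ka = [H⁺][A⁻]/[HA] = [H⁺]² / ([HA]₀ − [H⁺]) = (5.495e-03)² / (0.184 − 5.495e-03) = 1.69e-04.

K_a = 1.69e-04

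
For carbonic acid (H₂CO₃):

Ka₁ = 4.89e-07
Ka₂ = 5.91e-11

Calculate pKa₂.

pKa₂ = -log(Ka₂) = -log(5.91e-11) = 10.23.

pK_{a2} = 10.23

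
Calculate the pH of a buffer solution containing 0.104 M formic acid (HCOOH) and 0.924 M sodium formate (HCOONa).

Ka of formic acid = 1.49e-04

pKa = -log(1.49e-04) = 3.83. pH = pKa + log([A⁻]/[HA]) = 3.83 + log(0.924/0.104)

pH = 4.78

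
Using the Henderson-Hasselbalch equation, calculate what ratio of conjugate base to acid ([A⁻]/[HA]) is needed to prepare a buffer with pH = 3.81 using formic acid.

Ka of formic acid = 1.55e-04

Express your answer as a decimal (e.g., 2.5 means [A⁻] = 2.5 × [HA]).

pKa = -log(1.55e-04) = 3.8097. pH = pKa + log([A⁻]/[HA]), so log([A⁻]/[HA]) = pH − pKa = 3.81 − 3.8097 = 0.0003. [A⁻]/[HA] = 10^(0.0003) = 1.00

[A⁻]/[HA] = 1.00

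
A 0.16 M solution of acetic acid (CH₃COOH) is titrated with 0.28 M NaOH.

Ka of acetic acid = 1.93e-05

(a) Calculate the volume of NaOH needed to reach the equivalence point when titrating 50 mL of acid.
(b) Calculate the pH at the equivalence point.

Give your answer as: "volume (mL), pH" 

moles acid = 0.16 × 50/1000 = 0.008 mol; V_base = moles/0.28 × 1000 = 28.6 mL. At equivalence only the conjugate base is present: [A⁻] = 0.008/0.079 = 1.0182e-01 M. Kb = Kw/Ka = 5.18e-10; [OH⁻] = √(Kb × [A⁻]) = 7.2633e-06; pOH = 5.14; pH = 14 - pOH = 8.86.

V = 28.6 mL, pH = 8.86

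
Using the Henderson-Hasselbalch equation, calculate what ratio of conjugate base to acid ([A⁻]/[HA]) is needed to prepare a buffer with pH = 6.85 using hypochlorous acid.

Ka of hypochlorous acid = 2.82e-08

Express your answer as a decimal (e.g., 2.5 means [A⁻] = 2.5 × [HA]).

pKa = -log(2.82e-08) = 7.5498. pH = pKa + log([A⁻]/[HA]), so log([A⁻]/[HA]) = pH − pKa = 6.85 − 7.5498 = -0.6998. [A⁻]/[HA] = 10^(-0.6998) = 0.200

[A⁻]/[HA] = 0.200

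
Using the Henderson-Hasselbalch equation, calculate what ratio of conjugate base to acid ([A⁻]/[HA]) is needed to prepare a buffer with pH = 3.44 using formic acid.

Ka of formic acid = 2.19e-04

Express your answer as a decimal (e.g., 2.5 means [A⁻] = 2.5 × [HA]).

pKa = -log(2.19e-04) = 3.6596. pH = pKa + log([A⁻]/[HA]), so log([A⁻]/[HA]) = pH − pKa = 3.44 − 3.6596 = -0.2196. [A⁻]/[HA] = 10^(-0.2196) = 0.603

[A⁻]/[HA] = 0.603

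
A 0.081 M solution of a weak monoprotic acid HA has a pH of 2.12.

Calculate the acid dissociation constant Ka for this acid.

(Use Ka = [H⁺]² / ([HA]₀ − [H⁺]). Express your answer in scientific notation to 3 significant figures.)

[H⁺] = 10^(−pH) = 10^(−2.12) = 7.586e-03 M. For HA ⇌ H⁺ + A⁻, Ka = [H⁺][A⁻]/[HA] = [H⁺]² / ([HA]₀ − [H⁺]) = (7.586e-03)² / (0.081 − 7.586e-03) = 7.84e-04.

K_a = 7.84e-04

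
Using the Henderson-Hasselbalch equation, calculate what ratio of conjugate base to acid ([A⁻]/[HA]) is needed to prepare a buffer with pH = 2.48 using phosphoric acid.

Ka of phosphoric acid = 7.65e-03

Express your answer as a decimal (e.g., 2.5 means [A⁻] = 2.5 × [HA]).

pKa = -log(7.65e-03) = 2.1163. pH = pKa + log([A⁻]/[HA]), so log([A⁻]/[HA]) = pH − pKa = 2.48 − 2.1163 = 0.3637. [A⁻]/[HA] = 10^(0.3637) = 2.31

[A⁻]/[HA] = 2.31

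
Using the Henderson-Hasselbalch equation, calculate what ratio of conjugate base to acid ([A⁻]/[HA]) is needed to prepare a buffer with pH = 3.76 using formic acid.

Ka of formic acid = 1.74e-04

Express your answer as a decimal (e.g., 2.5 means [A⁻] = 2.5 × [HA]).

pKa = -log(1.74e-04) = 3.7595. pH = pKa + log([A⁻]/[HA]), so log([A⁻]/[HA]) = pH − pKa = 3.76 − 3.7595 = 0.0005. [A⁻]/[HA] = 10^(0.0005) = 1.00

[A⁻]/[HA] = 1.00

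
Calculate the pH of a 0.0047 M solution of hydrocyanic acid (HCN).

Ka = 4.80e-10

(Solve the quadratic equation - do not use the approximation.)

x² + Ka×x - Ka×C = 0. Using quadratic formula: [H⁺] = 1.5018e-06

pH = 5.82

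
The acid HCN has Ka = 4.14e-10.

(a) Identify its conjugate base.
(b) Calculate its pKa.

(a) The conjugate base is formed by removing one H⁺ from HCN, giving CN⁻. (b) pKa = -log(Ka) = -log(4.14e-10) = 9.38.

Conjugate base: CN⁻; pK_a = 9.38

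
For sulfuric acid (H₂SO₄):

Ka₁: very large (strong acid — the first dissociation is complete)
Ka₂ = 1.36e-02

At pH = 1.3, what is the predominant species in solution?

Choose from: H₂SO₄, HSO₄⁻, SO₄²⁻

The first dissociation is complete, so H₂SO₄ itself is never the predominant species in water; pKa₂ = -log(1.36e-02) = 1.87. For a polyprotic acid the predominant species crosses at each pKa: below pKa_n the protonated form dominates, above it the deprotonated form does. At pH = 1.3, the predominant species is HSO₄⁻.

HSO₄⁻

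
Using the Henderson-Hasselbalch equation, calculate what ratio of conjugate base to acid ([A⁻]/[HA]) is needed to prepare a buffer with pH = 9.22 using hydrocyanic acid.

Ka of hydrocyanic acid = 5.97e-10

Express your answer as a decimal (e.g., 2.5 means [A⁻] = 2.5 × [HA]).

pKa = -log(5.97e-10) = 9.2240. pH = pKa + log([A⁻]/[HA]), so log([A⁻]/[HA]) = pH − pKa = 9.22 − 9.2240 = -0.0040. [A⁻]/[HA] = 10^(-0.0040) = 0.991

[A⁻]/[HA] = 0.991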